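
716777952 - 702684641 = 14093311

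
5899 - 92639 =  - 86740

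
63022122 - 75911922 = -12889800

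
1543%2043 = 1543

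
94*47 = 4418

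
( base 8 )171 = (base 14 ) 89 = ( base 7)232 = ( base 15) 81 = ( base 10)121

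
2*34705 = 69410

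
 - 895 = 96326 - 97221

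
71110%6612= 4990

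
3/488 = 3/488 = 0.01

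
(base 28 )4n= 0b10000111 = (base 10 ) 135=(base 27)50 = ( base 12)B3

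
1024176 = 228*4492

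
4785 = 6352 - 1567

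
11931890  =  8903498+3028392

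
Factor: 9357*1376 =2^5*3^1 *43^1*3119^1 = 12875232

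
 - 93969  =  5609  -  99578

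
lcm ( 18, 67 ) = 1206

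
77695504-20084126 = 57611378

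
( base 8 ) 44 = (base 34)12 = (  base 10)36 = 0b100100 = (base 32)14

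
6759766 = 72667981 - 65908215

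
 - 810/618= -2+71/103 = -1.31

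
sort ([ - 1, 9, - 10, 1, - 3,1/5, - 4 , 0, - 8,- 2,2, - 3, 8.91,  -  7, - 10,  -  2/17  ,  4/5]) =[ - 10, - 10, - 8,-7, - 4,-3,-3, - 2, - 1 , - 2/17, 0,1/5,4/5,1, 2,8.91,9 ] 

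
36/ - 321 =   -  12/107=-0.11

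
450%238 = 212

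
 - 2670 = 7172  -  9842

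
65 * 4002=260130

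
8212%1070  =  722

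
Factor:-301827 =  - 3^1*100609^1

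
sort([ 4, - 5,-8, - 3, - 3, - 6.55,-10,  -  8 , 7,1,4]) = [ - 10, - 8, - 8, - 6.55, - 5, - 3, - 3, 1,4,4,7] 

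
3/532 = 3/532  =  0.01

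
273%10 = 3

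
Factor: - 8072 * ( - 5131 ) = 41417432 = 2^3*7^1*733^1 * 1009^1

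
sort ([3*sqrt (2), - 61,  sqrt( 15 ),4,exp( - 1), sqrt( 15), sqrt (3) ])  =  [- 61,exp(  -  1),sqrt( 3),sqrt ( 15), sqrt( 15),4 , 3*sqrt( 2)]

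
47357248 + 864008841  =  911366089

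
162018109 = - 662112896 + 824131005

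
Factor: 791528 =2^3*163^1 * 607^1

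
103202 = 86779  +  16423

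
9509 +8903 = 18412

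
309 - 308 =1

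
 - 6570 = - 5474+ - 1096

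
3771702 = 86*43857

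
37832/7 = 5404 + 4/7  =  5404.57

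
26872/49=26872/49  =  548.41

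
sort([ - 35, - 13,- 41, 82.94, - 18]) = [-41, - 35, - 18, - 13, 82.94]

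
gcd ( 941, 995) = 1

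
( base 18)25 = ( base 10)41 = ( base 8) 51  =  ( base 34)17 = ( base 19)23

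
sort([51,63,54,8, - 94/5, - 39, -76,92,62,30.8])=[ - 76, - 39, - 94/5, 8,30.8,51,54 , 62,63, 92 ]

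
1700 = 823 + 877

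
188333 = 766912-578579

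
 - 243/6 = - 81/2= - 40.50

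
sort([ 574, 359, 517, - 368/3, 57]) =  [ - 368/3, 57, 359,517, 574]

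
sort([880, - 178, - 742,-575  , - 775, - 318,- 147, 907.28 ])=[-775,  -  742, - 575, - 318,  -  178, - 147, 880,907.28 ]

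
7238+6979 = 14217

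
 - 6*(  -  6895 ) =41370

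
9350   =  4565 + 4785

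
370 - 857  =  - 487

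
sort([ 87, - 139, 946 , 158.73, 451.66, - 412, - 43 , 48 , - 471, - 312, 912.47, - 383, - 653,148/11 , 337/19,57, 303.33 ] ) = [- 653, - 471, - 412, - 383, - 312, - 139 , - 43 , 148/11,337/19, 48, 57,87 , 158.73 , 303.33,451.66 , 912.47,946]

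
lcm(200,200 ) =200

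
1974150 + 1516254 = 3490404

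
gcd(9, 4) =1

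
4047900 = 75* 53972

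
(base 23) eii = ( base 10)7838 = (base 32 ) 7ku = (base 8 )17236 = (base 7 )31565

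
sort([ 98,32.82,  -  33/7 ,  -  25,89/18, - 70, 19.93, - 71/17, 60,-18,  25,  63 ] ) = [  -  70 , - 25,  -  18, - 33/7, - 71/17,89/18,19.93,25 , 32.82 , 60, 63, 98]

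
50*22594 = 1129700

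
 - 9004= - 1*9004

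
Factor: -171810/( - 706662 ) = 5^1*11^( - 1)* 23^1*43^( - 1 ) = 115/473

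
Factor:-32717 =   -  32717^1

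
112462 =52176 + 60286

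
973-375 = 598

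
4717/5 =943 + 2/5 = 943.40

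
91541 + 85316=176857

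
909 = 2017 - 1108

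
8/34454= 4/17227 = 0.00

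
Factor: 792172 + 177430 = 969602 = 2^1*167^1*2903^1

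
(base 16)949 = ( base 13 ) 110b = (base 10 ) 2377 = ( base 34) 21V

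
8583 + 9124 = 17707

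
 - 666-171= - 837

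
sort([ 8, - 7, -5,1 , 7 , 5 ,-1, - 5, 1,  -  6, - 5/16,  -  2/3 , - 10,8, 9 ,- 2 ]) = [ - 10 ,- 7, - 6, - 5, - 5,-2, - 1,  -  2/3, - 5/16, 1,1, 5,7,8, 8,9 ] 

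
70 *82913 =5803910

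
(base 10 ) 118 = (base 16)76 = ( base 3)11101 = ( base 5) 433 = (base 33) 3j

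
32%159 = 32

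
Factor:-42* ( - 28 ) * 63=74088 = 2^3*3^3*7^3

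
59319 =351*169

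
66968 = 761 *88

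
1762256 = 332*5308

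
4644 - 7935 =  - 3291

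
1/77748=1/77748 = 0.00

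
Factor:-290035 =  - 5^1*19^1 * 43^1*71^1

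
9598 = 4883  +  4715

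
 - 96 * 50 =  - 4800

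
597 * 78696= 46981512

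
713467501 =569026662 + 144440839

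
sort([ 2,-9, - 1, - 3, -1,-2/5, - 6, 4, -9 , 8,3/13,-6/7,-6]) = [  -  9, - 9, - 6,  -  6, -3,  -  1, - 1,  -  6/7, -2/5, 3/13,2,  4, 8 ]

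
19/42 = 19/42 = 0.45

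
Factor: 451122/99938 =3^1*7^1*  23^1*107^(  -  1 ) = 483/107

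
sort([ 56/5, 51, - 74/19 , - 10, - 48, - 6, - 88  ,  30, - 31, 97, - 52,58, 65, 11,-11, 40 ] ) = [ - 88,-52,  -  48 , - 31, - 11, - 10, - 6, - 74/19,11, 56/5,30,  40, 51, 58, 65, 97]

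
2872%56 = 16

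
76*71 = 5396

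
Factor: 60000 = 2^5*3^1  *5^4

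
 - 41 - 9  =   - 50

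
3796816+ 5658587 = 9455403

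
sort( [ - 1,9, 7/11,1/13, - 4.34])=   [ - 4.34, - 1,1/13,7/11,9 ]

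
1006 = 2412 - 1406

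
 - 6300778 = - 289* 21802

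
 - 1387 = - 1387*1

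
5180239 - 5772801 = -592562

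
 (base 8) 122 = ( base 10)82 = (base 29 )2O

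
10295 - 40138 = - 29843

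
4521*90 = 406890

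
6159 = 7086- 927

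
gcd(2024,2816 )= 88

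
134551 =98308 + 36243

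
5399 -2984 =2415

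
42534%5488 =4118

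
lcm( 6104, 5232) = 36624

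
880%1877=880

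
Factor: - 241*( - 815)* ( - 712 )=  - 139847480= -  2^3*5^1*89^1*163^1*241^1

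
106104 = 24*4421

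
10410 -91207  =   - 80797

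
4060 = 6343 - 2283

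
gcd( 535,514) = 1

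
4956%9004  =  4956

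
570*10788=6149160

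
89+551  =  640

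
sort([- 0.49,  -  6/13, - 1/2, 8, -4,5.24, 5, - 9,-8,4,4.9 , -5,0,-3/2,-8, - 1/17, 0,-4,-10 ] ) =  [  -  10,- 9,- 8,-8, - 5, - 4,-4, - 3/2,-1/2 , - 0.49,  -  6/13,-1/17,0 , 0,4,4.9, 5,5.24,8]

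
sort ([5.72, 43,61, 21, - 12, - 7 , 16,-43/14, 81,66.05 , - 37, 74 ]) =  [ - 37, - 12, - 7, - 43/14, 5.72, 16, 21,43,61  ,  66.05,74, 81]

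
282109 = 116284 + 165825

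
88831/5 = 17766+1/5  =  17766.20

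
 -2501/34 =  - 74 + 15/34 = - 73.56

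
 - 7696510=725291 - 8421801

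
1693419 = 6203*273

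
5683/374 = 15 + 73/374 = 15.20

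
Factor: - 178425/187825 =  - 7137/7513=   - 3^2 * 11^( - 1)*13^1 * 61^1  *  683^( - 1) 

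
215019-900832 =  - 685813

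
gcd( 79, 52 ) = 1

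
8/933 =8/933 = 0.01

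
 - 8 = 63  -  71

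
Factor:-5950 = - 2^1 * 5^2* 7^1*17^1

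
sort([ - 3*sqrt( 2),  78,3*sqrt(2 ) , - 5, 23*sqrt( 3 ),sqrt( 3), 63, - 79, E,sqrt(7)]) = [ - 79, - 5, - 3*sqrt( 2),sqrt( 3),  sqrt(7 ),E,3*sqrt( 2),23*sqrt( 3),63,78] 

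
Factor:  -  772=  - 2^2*193^1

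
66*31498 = 2078868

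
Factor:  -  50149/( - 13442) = 2^( - 1) * 13^ (-1 )*97^1 = 97/26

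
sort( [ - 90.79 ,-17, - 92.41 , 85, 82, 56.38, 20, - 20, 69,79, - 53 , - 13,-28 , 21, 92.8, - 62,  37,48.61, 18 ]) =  [ - 92.41,- 90.79,-62, - 53, - 28 , - 20, - 17, - 13, 18,20, 21, 37 , 48.61,56.38  ,  69 , 79, 82 , 85,92.8 ]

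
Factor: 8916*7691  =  2^2*3^1*743^1*7691^1 = 68572956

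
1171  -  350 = 821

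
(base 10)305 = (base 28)ap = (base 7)614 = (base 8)461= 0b100110001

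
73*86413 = 6308149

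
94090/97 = 970 = 970.00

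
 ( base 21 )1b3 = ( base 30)mf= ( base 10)675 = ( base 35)JA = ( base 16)2a3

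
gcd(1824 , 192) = 96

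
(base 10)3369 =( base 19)966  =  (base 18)A73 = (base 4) 310221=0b110100101001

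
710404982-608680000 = 101724982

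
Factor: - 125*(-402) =50250=2^1*3^1*5^3*67^1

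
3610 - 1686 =1924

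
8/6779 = 8/6779 = 0.00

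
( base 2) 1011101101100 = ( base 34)56c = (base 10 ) 5996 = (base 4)1131230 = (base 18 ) 1092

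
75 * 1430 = 107250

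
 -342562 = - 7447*46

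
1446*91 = 131586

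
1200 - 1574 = -374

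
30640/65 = 471 + 5/13=471.38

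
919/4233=919/4233 = 0.22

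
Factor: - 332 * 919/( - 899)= 305108/899 =2^2*29^(- 1)*31^( - 1)*83^1*919^1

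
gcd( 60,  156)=12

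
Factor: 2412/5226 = 6/13 = 2^1*3^1*13^ ( - 1)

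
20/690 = 2/69 = 0.03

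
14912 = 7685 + 7227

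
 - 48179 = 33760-81939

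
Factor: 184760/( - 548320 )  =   - 2^( - 2 )*23^ (-1 )*31^1 = - 31/92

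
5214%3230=1984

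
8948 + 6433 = 15381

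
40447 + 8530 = 48977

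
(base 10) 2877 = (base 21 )6b0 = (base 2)101100111101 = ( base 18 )8ff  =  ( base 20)73h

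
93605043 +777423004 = 871028047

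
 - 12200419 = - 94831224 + 82630805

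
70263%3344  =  39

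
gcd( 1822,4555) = 911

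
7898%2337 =887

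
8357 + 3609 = 11966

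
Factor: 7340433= 3^1*2446811^1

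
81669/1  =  81669 = 81669.00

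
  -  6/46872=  - 1 + 7811/7812 = -  0.00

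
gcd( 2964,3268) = 76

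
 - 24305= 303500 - 327805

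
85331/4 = 85331/4 =21332.75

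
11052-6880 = 4172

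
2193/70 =31 + 23/70=31.33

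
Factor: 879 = 3^1*293^1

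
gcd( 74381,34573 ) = 1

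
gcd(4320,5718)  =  6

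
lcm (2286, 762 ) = 2286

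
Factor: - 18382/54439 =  - 26/77=- 2^1*7^( - 1)*11^( - 1)*13^1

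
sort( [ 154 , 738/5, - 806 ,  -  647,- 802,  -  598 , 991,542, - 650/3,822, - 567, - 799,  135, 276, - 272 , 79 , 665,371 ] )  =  [ - 806,-802,  -  799, -647, - 598, - 567, - 272, - 650/3,79,135,738/5,154, 276,371,542,  665,822, 991]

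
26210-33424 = - 7214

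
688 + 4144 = 4832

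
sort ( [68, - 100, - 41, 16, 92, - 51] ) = [ - 100, - 51, - 41, 16,  68,92] 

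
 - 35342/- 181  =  35342/181= 195.26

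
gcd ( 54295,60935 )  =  5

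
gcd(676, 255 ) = 1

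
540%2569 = 540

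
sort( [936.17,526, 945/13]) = [ 945/13,526, 936.17]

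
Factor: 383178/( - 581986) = - 3^1*63863^1*290993^( - 1 ) = - 191589/290993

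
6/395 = 6/395 =0.02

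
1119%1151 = 1119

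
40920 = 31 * 1320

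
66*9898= 653268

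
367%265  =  102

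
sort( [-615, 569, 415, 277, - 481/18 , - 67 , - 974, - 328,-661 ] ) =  [ -974, -661, - 615, - 328, - 67,-481/18,277,  415, 569]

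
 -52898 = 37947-90845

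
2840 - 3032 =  - 192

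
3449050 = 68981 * 50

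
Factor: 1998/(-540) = -2^( - 1 )*5^(  -  1)*37^1 =- 37/10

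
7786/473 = 16 + 218/473=16.46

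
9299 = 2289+7010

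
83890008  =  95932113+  - 12042105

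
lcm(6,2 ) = 6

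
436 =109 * 4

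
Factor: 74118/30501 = 2^1 *3^( - 1)*11^1*1123^1*3389^( - 1) = 24706/10167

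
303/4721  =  303/4721 = 0.06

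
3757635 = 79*47565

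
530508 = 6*88418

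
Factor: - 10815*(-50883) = 3^2*5^1*7^2 * 103^1*2423^1 = 550299645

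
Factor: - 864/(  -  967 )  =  2^5*3^3*967^(-1)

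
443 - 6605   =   - 6162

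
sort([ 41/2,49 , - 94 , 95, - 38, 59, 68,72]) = [ - 94, - 38, 41/2,  49 , 59,68 , 72, 95] 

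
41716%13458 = 1342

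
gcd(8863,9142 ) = 1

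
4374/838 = 2187/419  =  5.22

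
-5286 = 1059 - 6345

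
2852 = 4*713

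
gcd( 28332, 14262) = 6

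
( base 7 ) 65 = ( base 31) 1G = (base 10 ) 47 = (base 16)2F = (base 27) 1k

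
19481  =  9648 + 9833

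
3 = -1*( - 3)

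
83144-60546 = 22598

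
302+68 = 370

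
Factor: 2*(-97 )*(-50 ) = 9700 = 2^2*5^2*97^1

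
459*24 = 11016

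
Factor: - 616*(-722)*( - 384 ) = - 170784768 = -2^11*  3^1*7^1 * 11^1*19^2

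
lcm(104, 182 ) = 728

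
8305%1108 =549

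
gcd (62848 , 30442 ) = 982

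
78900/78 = 13150/13 = 1011.54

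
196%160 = 36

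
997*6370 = 6350890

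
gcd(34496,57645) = 7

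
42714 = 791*54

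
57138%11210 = 1088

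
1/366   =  1/366 = 0.00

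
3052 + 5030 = 8082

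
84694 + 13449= 98143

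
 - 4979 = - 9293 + 4314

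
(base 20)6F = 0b10000111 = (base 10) 135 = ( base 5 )1020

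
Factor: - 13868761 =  - 13868761^1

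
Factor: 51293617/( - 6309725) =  - 5^(-2 ) * 67^( - 1 )*821^1*3767^(  -  1 )*62477^1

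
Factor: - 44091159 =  -3^1 * 7^1*67^1*31337^1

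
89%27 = 8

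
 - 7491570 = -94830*79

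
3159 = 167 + 2992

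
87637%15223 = 11522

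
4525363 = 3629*1247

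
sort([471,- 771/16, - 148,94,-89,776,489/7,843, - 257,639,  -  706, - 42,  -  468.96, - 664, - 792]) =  [ - 792,  -  706, - 664,- 468.96, - 257, - 148, - 89, - 771/16,  -  42, 489/7,94,  471,639,776,843]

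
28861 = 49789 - 20928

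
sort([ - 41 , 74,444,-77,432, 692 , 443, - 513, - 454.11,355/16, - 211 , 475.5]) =[-513, - 454.11,-211 , - 77 ,-41 , 355/16,74 , 432,443, 444 , 475.5, 692 ]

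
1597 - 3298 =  - 1701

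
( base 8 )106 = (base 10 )70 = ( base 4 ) 1012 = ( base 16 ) 46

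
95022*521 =49506462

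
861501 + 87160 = 948661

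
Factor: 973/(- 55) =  - 5^( - 1)*7^1*11^( - 1)*139^1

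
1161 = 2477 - 1316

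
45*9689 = 436005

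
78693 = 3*26231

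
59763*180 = 10757340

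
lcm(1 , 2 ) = 2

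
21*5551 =116571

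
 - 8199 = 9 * ( - 911 ) 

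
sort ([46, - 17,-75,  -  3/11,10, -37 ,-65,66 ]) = [ - 75, - 65 , - 37, - 17,-3/11, 10, 46,66] 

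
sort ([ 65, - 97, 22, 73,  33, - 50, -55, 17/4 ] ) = [-97, - 55, - 50,17/4, 22,33, 65, 73]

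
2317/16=2317/16 = 144.81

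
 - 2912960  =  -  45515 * 64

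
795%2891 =795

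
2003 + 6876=8879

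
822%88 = 30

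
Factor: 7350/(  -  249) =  - 2450/83 = - 2^1* 5^2*7^2* 83^ ( - 1 )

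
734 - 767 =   -  33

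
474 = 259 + 215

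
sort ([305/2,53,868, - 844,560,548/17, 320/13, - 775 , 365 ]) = [ - 844, - 775,320/13, 548/17, 53,  305/2,365,560,868 ]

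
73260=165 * 444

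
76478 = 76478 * 1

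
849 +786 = 1635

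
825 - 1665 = - 840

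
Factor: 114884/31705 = 308/85 = 2^2*5^( - 1 )*7^1*11^1*17^( - 1)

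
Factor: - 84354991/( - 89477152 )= 2^( - 5)*7^1*43^( - 1)*109^1*65027^( - 1)*110557^1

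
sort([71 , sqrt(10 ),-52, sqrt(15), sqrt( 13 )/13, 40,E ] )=[ - 52,sqrt(13) /13, E, sqrt(10),sqrt(15 ), 40 , 71]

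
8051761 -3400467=4651294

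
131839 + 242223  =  374062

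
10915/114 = 95+85/114 = 95.75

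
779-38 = 741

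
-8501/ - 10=8501/10 = 850.10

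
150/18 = 8+1/3 = 8.33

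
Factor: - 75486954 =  - 2^1*3^1*569^1*22111^1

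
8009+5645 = 13654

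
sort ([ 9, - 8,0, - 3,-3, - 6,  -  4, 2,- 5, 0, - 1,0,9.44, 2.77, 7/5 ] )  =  [ - 8 , - 6, - 5, - 4, - 3,-3, - 1,0, 0, 0,7/5 , 2,2.77,9, 9.44]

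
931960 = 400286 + 531674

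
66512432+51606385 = 118118817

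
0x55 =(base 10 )85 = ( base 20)45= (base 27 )34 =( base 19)49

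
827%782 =45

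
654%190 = 84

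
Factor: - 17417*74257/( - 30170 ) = 2^( - 1 )*5^(-1)*7^( - 1) *431^( - 1)*17417^1 *74257^1 = 1293334169/30170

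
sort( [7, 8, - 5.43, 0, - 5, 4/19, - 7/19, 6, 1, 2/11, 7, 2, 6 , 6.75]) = [  -  5.43 , - 5, - 7/19,0, 2/11,4/19, 1, 2, 6,6, 6.75,7,7, 8 ] 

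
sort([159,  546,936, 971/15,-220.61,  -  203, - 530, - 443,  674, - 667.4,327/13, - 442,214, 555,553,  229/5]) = [  -  667.4,-530, - 443, - 442, - 220.61, -203, 327/13,229/5 , 971/15, 159 , 214,546, 553,  555, 674, 936]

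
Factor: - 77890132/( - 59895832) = 2^ ( - 1)*1061^1*18353^1*7486979^(  -  1) =19472533/14973958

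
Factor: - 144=-2^4*3^2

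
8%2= 0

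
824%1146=824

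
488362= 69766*7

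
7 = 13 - 6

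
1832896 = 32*57278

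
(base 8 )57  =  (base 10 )47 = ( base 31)1g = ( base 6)115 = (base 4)233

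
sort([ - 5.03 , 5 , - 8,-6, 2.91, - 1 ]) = [ - 8, - 6,-5.03, - 1,2.91, 5]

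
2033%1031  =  1002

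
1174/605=1+569/605  =  1.94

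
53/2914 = 53/2914 = 0.02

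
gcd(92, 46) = 46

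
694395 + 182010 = 876405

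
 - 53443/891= - 53443/891 = - 59.98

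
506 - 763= -257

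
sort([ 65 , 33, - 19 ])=[ - 19, 33, 65]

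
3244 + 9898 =13142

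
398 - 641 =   -  243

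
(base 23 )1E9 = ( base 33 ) Q2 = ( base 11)712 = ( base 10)860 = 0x35C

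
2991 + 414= 3405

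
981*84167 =82567827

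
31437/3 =10479 =10479.00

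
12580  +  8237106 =8249686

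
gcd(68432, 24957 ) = 47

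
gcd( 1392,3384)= 24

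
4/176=1/44=0.02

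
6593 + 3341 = 9934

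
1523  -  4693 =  - 3170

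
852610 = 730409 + 122201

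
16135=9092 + 7043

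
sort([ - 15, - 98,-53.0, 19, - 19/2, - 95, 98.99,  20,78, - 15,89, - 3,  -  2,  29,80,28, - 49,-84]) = [  -  98, - 95,-84,  -  53.0,-49, - 15,-15, - 19/2,-3,-2,19, 20,28, 29,78,80,89,98.99]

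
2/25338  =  1/12669 =0.00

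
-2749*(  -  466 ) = 1281034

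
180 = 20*9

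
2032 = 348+1684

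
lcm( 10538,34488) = 379368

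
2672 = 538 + 2134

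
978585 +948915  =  1927500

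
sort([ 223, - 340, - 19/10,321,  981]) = [ - 340, - 19/10,223, 321, 981] 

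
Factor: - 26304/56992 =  - 6/13 = - 2^1*3^1*13^(- 1)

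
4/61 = 4/61= 0.07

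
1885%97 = 42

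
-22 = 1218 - 1240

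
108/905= 108/905 = 0.12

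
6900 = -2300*( - 3)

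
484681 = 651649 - 166968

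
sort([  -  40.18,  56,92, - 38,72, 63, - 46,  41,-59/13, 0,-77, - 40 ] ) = [- 77, -46, - 40.18, - 40, - 38,  -  59/13,0,41, 56, 63, 72 , 92 ]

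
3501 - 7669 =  - 4168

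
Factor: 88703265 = 3^1 * 5^1*7^1*191^1*4423^1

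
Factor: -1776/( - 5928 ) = 74/247 = 2^1*13^ ( - 1)*19^( - 1)*37^1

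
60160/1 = 60160 = 60160.00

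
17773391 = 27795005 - 10021614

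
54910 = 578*95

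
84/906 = 14/151  =  0.09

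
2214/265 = 2214/265= 8.35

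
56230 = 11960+44270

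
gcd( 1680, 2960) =80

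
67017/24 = 22339/8  =  2792.38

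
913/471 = 913/471 = 1.94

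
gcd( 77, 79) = 1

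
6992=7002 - 10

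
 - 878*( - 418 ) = 367004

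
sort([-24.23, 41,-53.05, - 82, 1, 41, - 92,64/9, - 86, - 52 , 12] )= [ -92, - 86,-82 , - 53.05, -52, - 24.23, 1, 64/9,12,  41, 41 ] 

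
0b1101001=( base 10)105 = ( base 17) 63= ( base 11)96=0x69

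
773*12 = 9276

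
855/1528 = 855/1528 = 0.56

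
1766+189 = 1955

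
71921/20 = 71921/20  =  3596.05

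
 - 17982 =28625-46607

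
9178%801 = 367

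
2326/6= 387+2/3 = 387.67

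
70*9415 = 659050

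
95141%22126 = 6637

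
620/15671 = 620/15671  =  0.04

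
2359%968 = 423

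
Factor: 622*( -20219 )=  - 2^1*311^1 * 20219^1 = - 12576218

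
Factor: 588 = 2^2 * 3^1*7^2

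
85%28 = 1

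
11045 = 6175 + 4870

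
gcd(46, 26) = 2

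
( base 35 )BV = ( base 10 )416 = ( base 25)GG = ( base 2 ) 110100000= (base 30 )dq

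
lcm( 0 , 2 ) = 0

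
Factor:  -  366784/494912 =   -  521/703 = - 19^(-1 ) *37^( - 1) *521^1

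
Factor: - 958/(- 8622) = 3^( - 2) = 1/9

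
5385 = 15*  359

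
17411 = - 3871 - -21282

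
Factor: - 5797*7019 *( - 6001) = 244175547143 = 11^1 * 17^2 *31^1*353^1 *7019^1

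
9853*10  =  98530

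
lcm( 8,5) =40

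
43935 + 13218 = 57153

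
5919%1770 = 609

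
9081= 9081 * 1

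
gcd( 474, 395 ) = 79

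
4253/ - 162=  - 4253/162 = - 26.25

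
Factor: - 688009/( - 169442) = 739/182 = 2^( - 1)*7^ ( - 1 )*13^( - 1)*739^1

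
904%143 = 46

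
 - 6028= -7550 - -1522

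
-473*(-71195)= 33675235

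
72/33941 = 72/33941 =0.00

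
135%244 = 135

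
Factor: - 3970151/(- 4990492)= 2^(-2) * 13^(-1 )*95971^( - 1)*3970151^1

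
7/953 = 7/953 = 0.01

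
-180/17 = - 180/17=- 10.59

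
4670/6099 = 4670/6099=0.77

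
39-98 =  - 59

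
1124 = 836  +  288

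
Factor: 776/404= 2^1 * 97^1*101^( - 1)= 194/101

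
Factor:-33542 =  - 2^1* 31^1*541^1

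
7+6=13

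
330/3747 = 110/1249  =  0.09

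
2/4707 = 2/4707 = 0.00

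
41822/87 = 480+ 62/87 = 480.71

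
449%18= 17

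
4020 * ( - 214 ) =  - 860280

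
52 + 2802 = 2854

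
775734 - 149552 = 626182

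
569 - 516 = 53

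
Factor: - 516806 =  - 2^1 *258403^1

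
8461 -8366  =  95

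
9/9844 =9/9844 = 0.00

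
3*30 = 90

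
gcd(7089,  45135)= 51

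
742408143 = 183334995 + 559073148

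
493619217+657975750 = 1151594967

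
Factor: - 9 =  - 3^2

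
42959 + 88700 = 131659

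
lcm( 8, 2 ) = 8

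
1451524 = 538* 2698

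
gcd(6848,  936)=8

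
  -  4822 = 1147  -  5969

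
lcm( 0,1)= 0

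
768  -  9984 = -9216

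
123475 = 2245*55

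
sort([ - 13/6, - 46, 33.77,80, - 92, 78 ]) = [- 92, - 46 , - 13/6, 33.77, 78, 80]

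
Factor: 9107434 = 2^1 * 7^2*199^1 * 467^1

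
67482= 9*7498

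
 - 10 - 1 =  - 11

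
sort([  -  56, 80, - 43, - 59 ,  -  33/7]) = [ - 59, - 56,  -  43,- 33/7,80]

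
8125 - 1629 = 6496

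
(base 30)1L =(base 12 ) 43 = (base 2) 110011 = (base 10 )51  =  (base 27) 1o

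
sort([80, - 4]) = [-4, 80]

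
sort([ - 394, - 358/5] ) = [ - 394, - 358/5 ]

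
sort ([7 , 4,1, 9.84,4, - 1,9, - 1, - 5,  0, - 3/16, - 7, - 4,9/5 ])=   [ - 7,- 5,- 4, - 1, - 1, - 3/16,0, 1,9/5, 4, 4, 7,  9, 9.84]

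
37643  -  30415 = 7228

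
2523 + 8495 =11018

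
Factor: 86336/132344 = 2^3*19^1*233^( - 1 ) = 152/233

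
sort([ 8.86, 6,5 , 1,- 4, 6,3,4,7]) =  [ - 4,1,  3, 4, 5, 6, 6, 7,8.86] 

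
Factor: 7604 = 2^2*1901^1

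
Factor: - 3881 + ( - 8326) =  - 12207 = - 3^1*13^1 * 313^1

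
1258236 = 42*29958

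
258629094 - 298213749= -39584655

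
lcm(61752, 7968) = 247008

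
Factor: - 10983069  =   - 3^2*73^2 * 229^1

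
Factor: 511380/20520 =2^( - 1 ) *19^( - 1)*947^1 = 947/38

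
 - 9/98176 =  - 1 + 98167/98176 =- 0.00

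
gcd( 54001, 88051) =1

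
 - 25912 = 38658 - 64570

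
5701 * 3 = 17103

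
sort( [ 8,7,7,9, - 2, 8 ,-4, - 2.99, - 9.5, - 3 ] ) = [ - 9.5,-4, - 3, - 2.99 ,-2, 7, 7,8,8,9]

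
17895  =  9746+8149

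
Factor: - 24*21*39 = -19656  =  -2^3*3^3*7^1*13^1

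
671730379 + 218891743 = 890622122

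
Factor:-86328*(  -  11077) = 2^3*3^2*11^2* 19^1*53^1*109^1 = 956255256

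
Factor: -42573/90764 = -2^(- 2 )  *3^1 * 23^1*617^1*22691^(-1) 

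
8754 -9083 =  - 329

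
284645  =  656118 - 371473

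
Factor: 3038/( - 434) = - 7^1= -7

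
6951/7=993 = 993.00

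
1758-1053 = 705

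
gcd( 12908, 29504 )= 1844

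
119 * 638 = 75922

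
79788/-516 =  - 155 +16/43 = - 154.63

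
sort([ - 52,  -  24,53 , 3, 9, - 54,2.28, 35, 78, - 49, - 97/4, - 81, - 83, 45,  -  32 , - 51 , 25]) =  [ -83,-81, - 54, - 52, - 51 , - 49,-32, - 97/4, - 24, 2.28, 3, 9,25, 35,45,  53, 78]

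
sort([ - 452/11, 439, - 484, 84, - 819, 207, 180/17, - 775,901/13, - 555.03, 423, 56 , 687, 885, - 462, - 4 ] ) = [  -  819, - 775, - 555.03,  -  484, -462 , - 452/11,  -  4, 180/17, 56, 901/13, 84,207,423, 439,687, 885 ]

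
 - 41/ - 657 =41/657= 0.06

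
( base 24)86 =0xC6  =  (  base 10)198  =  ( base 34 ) 5S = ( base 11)170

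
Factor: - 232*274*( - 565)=35915920  =  2^4*5^1*29^1*113^1*137^1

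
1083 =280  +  803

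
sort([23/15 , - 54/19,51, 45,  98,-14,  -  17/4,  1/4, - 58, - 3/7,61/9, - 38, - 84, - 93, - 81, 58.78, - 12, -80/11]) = [ -93, - 84, - 81, - 58,  -  38,- 14, - 12, - 80/11, - 17/4,  -  54/19,-3/7, 1/4, 23/15, 61/9, 45,51,  58.78, 98] 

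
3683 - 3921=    - 238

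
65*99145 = 6444425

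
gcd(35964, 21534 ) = 222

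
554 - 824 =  - 270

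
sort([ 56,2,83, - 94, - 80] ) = [ -94,-80, 2,56,83 ] 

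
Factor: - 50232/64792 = -69/89 = - 3^1 * 23^1*89^( - 1)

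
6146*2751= 16907646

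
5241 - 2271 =2970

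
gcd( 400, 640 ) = 80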